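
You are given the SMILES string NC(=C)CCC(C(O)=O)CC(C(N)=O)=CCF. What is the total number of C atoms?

11

Count every carbon token in the SMILES (each C, including those in ring-closure positions and inside branches).
Carbon count: 11.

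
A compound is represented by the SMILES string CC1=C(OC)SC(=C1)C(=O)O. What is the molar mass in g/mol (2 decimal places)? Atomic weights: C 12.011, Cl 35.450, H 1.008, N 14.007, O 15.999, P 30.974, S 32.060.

First, the molecular formula is C7H8O3S (counting implicit H from valence).
  C: 7 × 12.011 = 84.077
  H: 8 × 1.008 = 8.064
  O: 3 × 15.999 = 47.997
  S: 1 × 32.060 = 32.060
Sum: 7×12.011 + 8×1.008 + 3×15.999 + 1×32.060 = 172.198 → 172.20 g/mol.

172.20 g/mol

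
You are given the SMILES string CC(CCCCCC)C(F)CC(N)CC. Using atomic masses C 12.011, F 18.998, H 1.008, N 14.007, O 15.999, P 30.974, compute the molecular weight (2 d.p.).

First, the molecular formula is C13H28FN (counting implicit H from valence).
  C: 13 × 12.011 = 156.143
  F: 1 × 18.998 = 18.998
  H: 28 × 1.008 = 28.224
  N: 1 × 14.007 = 14.007
Sum: 13×12.011 + 1×18.998 + 28×1.008 + 1×14.007 = 217.372 → 217.37 g/mol.

217.37 g/mol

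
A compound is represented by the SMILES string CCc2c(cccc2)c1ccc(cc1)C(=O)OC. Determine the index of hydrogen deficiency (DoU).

9

Molecular formula: C16H16O2.
DoU = (2C + 2 + N − H − X) / 2, where X is the halogen count and O/S are ignored.
    = (2·16 + 2 + 0 − 16 − 0) / 2 = 18 / 2 = 9.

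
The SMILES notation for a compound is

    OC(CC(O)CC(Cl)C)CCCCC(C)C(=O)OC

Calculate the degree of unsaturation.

1

Degree of unsaturation = (number of rings) + (number of π bonds).
Ring closures in the SMILES: 0.
π bonds: 1 double bond (each 1 DoU) → 1 DoU from unsaturation.
Total DoU = 0 + 1 = 1.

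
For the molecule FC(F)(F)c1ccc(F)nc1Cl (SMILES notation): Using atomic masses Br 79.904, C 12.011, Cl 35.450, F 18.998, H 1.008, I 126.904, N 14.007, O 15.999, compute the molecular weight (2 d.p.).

199.53 g/mol

First, the molecular formula is C6H2ClF4N (counting implicit H from valence).
  C: 6 × 12.011 = 72.066
  Cl: 1 × 35.450 = 35.450
  F: 4 × 18.998 = 75.992
  H: 2 × 1.008 = 2.016
  N: 1 × 14.007 = 14.007
Sum: 6×12.011 + 1×35.450 + 4×18.998 + 2×1.008 + 1×14.007 = 199.531 → 199.53 g/mol.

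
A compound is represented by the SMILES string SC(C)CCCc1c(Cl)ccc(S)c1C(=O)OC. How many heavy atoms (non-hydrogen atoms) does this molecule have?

Every atom symbol written in the SMILES (organic subset) is one heavy atom; implicit H are not written.
Heavy atoms by element → C:13, Cl:1, O:2, S:2.
Total: 18.

18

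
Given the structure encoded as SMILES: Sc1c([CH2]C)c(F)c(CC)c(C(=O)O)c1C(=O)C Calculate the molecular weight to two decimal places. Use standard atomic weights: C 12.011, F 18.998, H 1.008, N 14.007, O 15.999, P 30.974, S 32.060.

First, the molecular formula is C13H15FO3S (counting implicit H from valence).
  C: 13 × 12.011 = 156.143
  F: 1 × 18.998 = 18.998
  H: 15 × 1.008 = 15.120
  O: 3 × 15.999 = 47.997
  S: 1 × 32.060 = 32.060
Sum: 13×12.011 + 1×18.998 + 15×1.008 + 3×15.999 + 1×32.060 = 270.318 → 270.32 g/mol.

270.32 g/mol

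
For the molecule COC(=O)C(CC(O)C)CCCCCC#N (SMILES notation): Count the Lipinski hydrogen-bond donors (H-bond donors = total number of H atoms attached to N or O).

1

Donors: find every N or O and count the H atoms it carries.
  atom 2 (O): bond orders sum to 2 → 0 H
  atom 4 (O): bond orders sum to 2 → 0 H
  atom 8 (O): bond orders sum to 1 → 1 H
  atom 16 (N): bond orders sum to 3 → 0 H
Lipinski HBD = 1.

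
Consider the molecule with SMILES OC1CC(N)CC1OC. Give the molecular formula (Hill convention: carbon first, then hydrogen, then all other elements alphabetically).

Walk through each heavy atom and fill implicit hydrogens from standard valence (C 4, N 3, O 2, S 2, halogen 1):
  atom 1: O, bond orders sum to 1 (valence 2) → 1 H
  atom 2: C, bond orders sum to 3 (valence 4) → 1 H
  atom 3: C, bond orders sum to 2 (valence 4) → 2 H
  atom 4: C, bond orders sum to 3 (valence 4) → 1 H
  atom 5: N, bond orders sum to 1 (valence 3) → 2 H
  atom 6: C, bond orders sum to 2 (valence 4) → 2 H
  atom 7: C, bond orders sum to 3 (valence 4) → 1 H
  atom 8: O, bond orders sum to 2 (valence 2) → 0 H
  atom 9: C, bond orders sum to 1 (valence 4) → 3 H
Totals → C:6, H:13, N:1, O:2.

C6H13NO2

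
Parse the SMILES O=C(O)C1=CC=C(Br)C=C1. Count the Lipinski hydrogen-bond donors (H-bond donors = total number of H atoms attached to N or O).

Donors: find every N or O and count the H atoms it carries.
  atom 1 (O): bond orders sum to 2 → 0 H
  atom 3 (O): bond orders sum to 1 → 1 H
Lipinski HBD = 1.

1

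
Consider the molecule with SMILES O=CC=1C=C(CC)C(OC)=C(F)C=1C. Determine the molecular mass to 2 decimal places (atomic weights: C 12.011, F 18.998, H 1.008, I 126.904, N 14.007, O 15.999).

196.22 g/mol

First, the molecular formula is C11H13FO2 (counting implicit H from valence).
  C: 11 × 12.011 = 132.121
  F: 1 × 18.998 = 18.998
  H: 13 × 1.008 = 13.104
  O: 2 × 15.999 = 31.998
Sum: 11×12.011 + 1×18.998 + 13×1.008 + 2×15.999 = 196.221 → 196.22 g/mol.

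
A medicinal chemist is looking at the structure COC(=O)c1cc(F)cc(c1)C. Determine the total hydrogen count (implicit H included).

Walk through each heavy atom and fill implicit hydrogens from standard valence (C 4, N 3, O 2, S 2, halogen 1); for lowercase aromatic atoms, an aromatic c carries 1 H when it has two neighbours and 0 H with three, and aromatic n carries 0 H:
  atom 1: C, bond orders sum to 1 (valence 4) → 3 H
  atom 2: O, bond orders sum to 2 (valence 2) → 0 H
  atom 3: C, bond orders sum to 4 (valence 4) → 0 H
  atom 4: O, bond orders sum to 2 (valence 2) → 0 H
  atom 5: aromatic c, 3 neighbours → 0 H
  atom 6: aromatic c, 2 neighbours → 1 H
  atom 7: aromatic c, 3 neighbours → 0 H
  atom 8: F (halogen, monovalent) → 0 H
  atom 9: aromatic c, 2 neighbours → 1 H
  atom 10: aromatic c, 3 neighbours → 0 H
  atom 11: aromatic c, 2 neighbours → 1 H
  atom 12: C, bond orders sum to 1 (valence 4) → 3 H
Total hydrogens: 9.

9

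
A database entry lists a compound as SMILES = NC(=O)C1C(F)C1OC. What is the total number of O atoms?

Scan the SMILES for O atoms (remember two-letter symbols like Cl and Br are single atoms).
Oxygen count: 2.

2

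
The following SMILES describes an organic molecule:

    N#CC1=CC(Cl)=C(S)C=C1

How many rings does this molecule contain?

1

In SMILES, each pair of matching ring-closure digits denotes one ring-closing bond; the number of such bonds equals the number of independent rings.
Ring-closure bonds here: 1.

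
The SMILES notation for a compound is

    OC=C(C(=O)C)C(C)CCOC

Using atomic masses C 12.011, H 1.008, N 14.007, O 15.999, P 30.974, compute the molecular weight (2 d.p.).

172.22 g/mol

First, the molecular formula is C9H16O3 (counting implicit H from valence).
  C: 9 × 12.011 = 108.099
  H: 16 × 1.008 = 16.128
  O: 3 × 15.999 = 47.997
Sum: 9×12.011 + 16×1.008 + 3×15.999 = 172.224 → 172.22 g/mol.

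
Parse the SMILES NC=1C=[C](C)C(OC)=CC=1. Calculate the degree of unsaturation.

Degree of unsaturation = (number of rings) + (number of π bonds).
Ring closures in the SMILES: 1.
π bonds: 3 double bonds (each 1 DoU) → 3 DoU from unsaturation.
Total DoU = 1 + 3 = 4.

4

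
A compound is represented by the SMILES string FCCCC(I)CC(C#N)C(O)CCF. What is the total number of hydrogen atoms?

Walk through each heavy atom and fill implicit hydrogens from standard valence (C 4, N 3, O 2, S 2, halogen 1):
  atom 1: F (halogen, monovalent) → 0 H
  atom 2: C, bond orders sum to 2 (valence 4) → 2 H
  atom 3: C, bond orders sum to 2 (valence 4) → 2 H
  atom 4: C, bond orders sum to 2 (valence 4) → 2 H
  atom 5: C, bond orders sum to 3 (valence 4) → 1 H
  atom 6: I (halogen, monovalent) → 0 H
  atom 7: C, bond orders sum to 2 (valence 4) → 2 H
  atom 8: C, bond orders sum to 3 (valence 4) → 1 H
  atom 9: C, bond orders sum to 4 (valence 4) → 0 H
  atom 10: N, bond orders sum to 3 (valence 3) → 0 H
  atom 11: C, bond orders sum to 3 (valence 4) → 1 H
  atom 12: O, bond orders sum to 1 (valence 2) → 1 H
  atom 13: C, bond orders sum to 2 (valence 4) → 2 H
  atom 14: C, bond orders sum to 2 (valence 4) → 2 H
  atom 15: F (halogen, monovalent) → 0 H
Total hydrogens: 16.

16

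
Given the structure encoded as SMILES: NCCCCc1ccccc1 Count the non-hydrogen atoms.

11

Every atom symbol written in the SMILES (organic subset) is one heavy atom; implicit H are not written.
Heavy atoms by element → C:10, N:1.
Total: 11.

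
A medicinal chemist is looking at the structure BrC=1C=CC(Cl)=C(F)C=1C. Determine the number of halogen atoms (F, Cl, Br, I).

Halogen atoms appear at heavy-atom positions 1, 6, 8 (1×Br, 1×Cl, 1×F).
Halogen count: 3.

3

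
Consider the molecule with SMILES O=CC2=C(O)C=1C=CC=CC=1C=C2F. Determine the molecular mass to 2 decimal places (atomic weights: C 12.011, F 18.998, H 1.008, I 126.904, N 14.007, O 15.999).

190.17 g/mol

First, the molecular formula is C11H7FO2 (counting implicit H from valence).
  C: 11 × 12.011 = 132.121
  F: 1 × 18.998 = 18.998
  H: 7 × 1.008 = 7.056
  O: 2 × 15.999 = 31.998
Sum: 11×12.011 + 1×18.998 + 7×1.008 + 2×15.999 = 190.173 → 190.17 g/mol.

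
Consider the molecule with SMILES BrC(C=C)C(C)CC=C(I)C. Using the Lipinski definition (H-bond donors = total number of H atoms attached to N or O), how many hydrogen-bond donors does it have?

Donors: find every N or O and count the H atoms it carries.
  (no N or O atoms present)
Lipinski HBD = 0.

0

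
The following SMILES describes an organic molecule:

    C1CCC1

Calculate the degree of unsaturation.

1

Degree of unsaturation = (number of rings) + (number of π bonds).
Ring closures in the SMILES: 1.
π bonds: none → 0 DoU from unsaturation.
Total DoU = 1 + 0 = 1.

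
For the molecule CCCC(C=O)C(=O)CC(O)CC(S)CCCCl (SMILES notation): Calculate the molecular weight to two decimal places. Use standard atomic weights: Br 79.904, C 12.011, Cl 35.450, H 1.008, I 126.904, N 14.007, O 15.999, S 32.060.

First, the molecular formula is C13H23ClO3S (counting implicit H from valence).
  C: 13 × 12.011 = 156.143
  Cl: 1 × 35.450 = 35.450
  H: 23 × 1.008 = 23.184
  O: 3 × 15.999 = 47.997
  S: 1 × 32.060 = 32.060
Sum: 13×12.011 + 1×35.450 + 23×1.008 + 3×15.999 + 1×32.060 = 294.834 → 294.83 g/mol.

294.83 g/mol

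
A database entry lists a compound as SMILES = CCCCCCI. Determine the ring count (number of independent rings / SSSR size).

In SMILES, each pair of matching ring-closure digits denotes one ring-closing bond; the number of such bonds equals the number of independent rings.
Ring-closure bonds here: 0.

0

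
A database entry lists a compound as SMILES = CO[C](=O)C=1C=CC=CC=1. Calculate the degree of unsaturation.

Molecular formula: C8H8O2.
DoU = (2C + 2 + N − H − X) / 2, where X is the halogen count and O/S are ignored.
    = (2·8 + 2 + 0 − 8 − 0) / 2 = 10 / 2 = 5.

5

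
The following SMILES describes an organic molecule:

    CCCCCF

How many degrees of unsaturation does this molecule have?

0

Degree of unsaturation = (number of rings) + (number of π bonds).
Ring closures in the SMILES: 0.
π bonds: none → 0 DoU from unsaturation.
Total DoU = 0 + 0 = 0.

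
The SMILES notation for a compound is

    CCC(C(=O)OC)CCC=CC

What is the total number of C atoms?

10

Count every carbon token in the SMILES (each C, including those in ring-closure positions and inside branches).
Carbon count: 10.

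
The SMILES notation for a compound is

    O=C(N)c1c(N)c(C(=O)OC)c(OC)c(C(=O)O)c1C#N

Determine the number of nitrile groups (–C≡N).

The nitrile motif appears at heavy-atom position 20 in the SMILES.
Other groups present: 1 amide, 1 carboxylic acid, 1 ester, 1 ether, 1 primary amine.
Nitrile count: 1.

1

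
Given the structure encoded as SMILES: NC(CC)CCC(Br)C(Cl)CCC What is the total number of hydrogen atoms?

21

Walk through each heavy atom and fill implicit hydrogens from standard valence (C 4, N 3, O 2, S 2, halogen 1):
  atom 1: N, bond orders sum to 1 (valence 3) → 2 H
  atom 2: C, bond orders sum to 3 (valence 4) → 1 H
  atom 3: C, bond orders sum to 2 (valence 4) → 2 H
  atom 4: C, bond orders sum to 1 (valence 4) → 3 H
  atom 5: C, bond orders sum to 2 (valence 4) → 2 H
  atom 6: C, bond orders sum to 2 (valence 4) → 2 H
  atom 7: C, bond orders sum to 3 (valence 4) → 1 H
  atom 8: Br (halogen, monovalent) → 0 H
  atom 9: C, bond orders sum to 3 (valence 4) → 1 H
  atom 10: Cl (halogen, monovalent) → 0 H
  atom 11: C, bond orders sum to 2 (valence 4) → 2 H
  atom 12: C, bond orders sum to 2 (valence 4) → 2 H
  atom 13: C, bond orders sum to 1 (valence 4) → 3 H
Total hydrogens: 21.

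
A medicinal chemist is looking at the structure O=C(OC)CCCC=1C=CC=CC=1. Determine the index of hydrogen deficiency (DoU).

5

Molecular formula: C11H14O2.
DoU = (2C + 2 + N − H − X) / 2, where X is the halogen count and O/S are ignored.
    = (2·11 + 2 + 0 − 14 − 0) / 2 = 10 / 2 = 5.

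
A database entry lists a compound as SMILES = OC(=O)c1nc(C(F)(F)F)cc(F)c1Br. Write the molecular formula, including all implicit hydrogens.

C7H2BrF4NO2

Walk through each heavy atom and fill implicit hydrogens from standard valence (C 4, N 3, O 2, S 2, halogen 1); for lowercase aromatic atoms, an aromatic c carries 1 H when it has two neighbours and 0 H with three, and aromatic n carries 0 H:
  atom 1: O, bond orders sum to 1 (valence 2) → 1 H
  atom 2: C, bond orders sum to 4 (valence 4) → 0 H
  atom 3: O, bond orders sum to 2 (valence 2) → 0 H
  atom 4: aromatic c, 3 neighbours → 0 H
  atom 5: aromatic n, 2 neighbours → 0 H
  atom 6: aromatic c, 3 neighbours → 0 H
  atom 7: C, bond orders sum to 4 (valence 4) → 0 H
  atom 8: F (halogen, monovalent) → 0 H
  atom 9: F (halogen, monovalent) → 0 H
  atom 10: F (halogen, monovalent) → 0 H
  atom 11: aromatic c, 2 neighbours → 1 H
  atom 12: aromatic c, 3 neighbours → 0 H
  atom 13: F (halogen, monovalent) → 0 H
  atom 14: aromatic c, 3 neighbours → 0 H
  atom 15: Br (halogen, monovalent) → 0 H
Totals → C:7, H:2, Br:1, F:4, N:1, O:2.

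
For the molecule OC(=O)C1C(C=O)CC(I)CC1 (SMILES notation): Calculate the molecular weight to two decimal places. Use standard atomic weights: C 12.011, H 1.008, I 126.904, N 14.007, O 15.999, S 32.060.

First, the molecular formula is C8H11IO3 (counting implicit H from valence).
  C: 8 × 12.011 = 96.088
  H: 11 × 1.008 = 11.088
  I: 1 × 126.904 = 126.904
  O: 3 × 15.999 = 47.997
Sum: 8×12.011 + 11×1.008 + 1×126.904 + 3×15.999 = 282.077 → 282.08 g/mol.

282.08 g/mol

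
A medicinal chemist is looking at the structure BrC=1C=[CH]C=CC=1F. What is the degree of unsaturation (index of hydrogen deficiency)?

4

Molecular formula: C6H4BrF.
DoU = (2C + 2 + N − H − X) / 2, where X is the halogen count and O/S are ignored.
    = (2·6 + 2 + 0 − 4 − 2) / 2 = 8 / 2 = 4.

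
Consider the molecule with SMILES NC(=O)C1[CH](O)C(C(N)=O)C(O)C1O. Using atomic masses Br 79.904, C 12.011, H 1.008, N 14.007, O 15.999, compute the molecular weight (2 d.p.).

204.18 g/mol

First, the molecular formula is C7H12N2O5 (counting implicit H from valence).
  C: 7 × 12.011 = 84.077
  H: 12 × 1.008 = 12.096
  N: 2 × 14.007 = 28.014
  O: 5 × 15.999 = 79.995
Sum: 7×12.011 + 12×1.008 + 2×14.007 + 5×15.999 = 204.182 → 204.18 g/mol.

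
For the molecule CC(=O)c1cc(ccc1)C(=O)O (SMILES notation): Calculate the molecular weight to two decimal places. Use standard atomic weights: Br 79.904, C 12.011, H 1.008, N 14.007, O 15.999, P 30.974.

164.16 g/mol

First, the molecular formula is C9H8O3 (counting implicit H from valence).
  C: 9 × 12.011 = 108.099
  H: 8 × 1.008 = 8.064
  O: 3 × 15.999 = 47.997
Sum: 9×12.011 + 8×1.008 + 3×15.999 = 164.160 → 164.16 g/mol.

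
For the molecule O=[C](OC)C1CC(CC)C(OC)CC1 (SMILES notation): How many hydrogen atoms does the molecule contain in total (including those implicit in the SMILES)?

Walk through each heavy atom and fill implicit hydrogens from standard valence (C 4, N 3, O 2, S 2, halogen 1):
  atom 1: O, bond orders sum to 2 (valence 2) → 0 H
  atom 2: C with explicit H count 0
  atom 3: O, bond orders sum to 2 (valence 2) → 0 H
  atom 4: C, bond orders sum to 1 (valence 4) → 3 H
  atom 5: C, bond orders sum to 3 (valence 4) → 1 H
  atom 6: C, bond orders sum to 2 (valence 4) → 2 H
  atom 7: C, bond orders sum to 3 (valence 4) → 1 H
  atom 8: C, bond orders sum to 2 (valence 4) → 2 H
  atom 9: C, bond orders sum to 1 (valence 4) → 3 H
  atom 10: C, bond orders sum to 3 (valence 4) → 1 H
  atom 11: O, bond orders sum to 2 (valence 2) → 0 H
  atom 12: C, bond orders sum to 1 (valence 4) → 3 H
  atom 13: C, bond orders sum to 2 (valence 4) → 2 H
  atom 14: C, bond orders sum to 2 (valence 4) → 2 H
Total hydrogens: 20.

20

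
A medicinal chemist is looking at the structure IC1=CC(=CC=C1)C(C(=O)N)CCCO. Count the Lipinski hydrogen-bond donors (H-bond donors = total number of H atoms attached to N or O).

Donors: find every N or O and count the H atoms it carries.
  atom 10 (O): bond orders sum to 2 → 0 H
  atom 11 (N): bond orders sum to 1 → 2 H
  atom 15 (O): bond orders sum to 1 → 1 H
Lipinski HBD = 3.

3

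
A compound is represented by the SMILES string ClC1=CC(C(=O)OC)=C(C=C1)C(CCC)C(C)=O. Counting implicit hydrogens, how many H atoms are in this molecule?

Walk through each heavy atom and fill implicit hydrogens from standard valence (C 4, N 3, O 2, S 2, halogen 1):
  atom 1: Cl (halogen, monovalent) → 0 H
  atom 2: C, bond orders sum to 4 (valence 4) → 0 H
  atom 3: C, bond orders sum to 3 (valence 4) → 1 H
  atom 4: C, bond orders sum to 4 (valence 4) → 0 H
  atom 5: C, bond orders sum to 4 (valence 4) → 0 H
  atom 6: O, bond orders sum to 2 (valence 2) → 0 H
  atom 7: O, bond orders sum to 2 (valence 2) → 0 H
  atom 8: C, bond orders sum to 1 (valence 4) → 3 H
  atom 9: C, bond orders sum to 4 (valence 4) → 0 H
  atom 10: C, bond orders sum to 3 (valence 4) → 1 H
  atom 11: C, bond orders sum to 3 (valence 4) → 1 H
  atom 12: C, bond orders sum to 3 (valence 4) → 1 H
  atom 13: C, bond orders sum to 2 (valence 4) → 2 H
  atom 14: C, bond orders sum to 2 (valence 4) → 2 H
  atom 15: C, bond orders sum to 1 (valence 4) → 3 H
  atom 16: C, bond orders sum to 4 (valence 4) → 0 H
  atom 17: C, bond orders sum to 1 (valence 4) → 3 H
  atom 18: O, bond orders sum to 2 (valence 2) → 0 H
Total hydrogens: 17.

17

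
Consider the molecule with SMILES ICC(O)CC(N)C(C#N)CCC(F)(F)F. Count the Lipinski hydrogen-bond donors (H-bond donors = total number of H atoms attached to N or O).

3

Donors: find every N or O and count the H atoms it carries.
  atom 4 (O): bond orders sum to 1 → 1 H
  atom 7 (N): bond orders sum to 1 → 2 H
  atom 10 (N): bond orders sum to 3 → 0 H
Lipinski HBD = 3.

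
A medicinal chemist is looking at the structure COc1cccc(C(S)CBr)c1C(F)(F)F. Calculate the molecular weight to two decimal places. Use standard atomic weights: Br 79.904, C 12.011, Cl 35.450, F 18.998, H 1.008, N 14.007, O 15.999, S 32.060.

First, the molecular formula is C10H10BrF3OS (counting implicit H from valence).
  Br: 1 × 79.904 = 79.904
  C: 10 × 12.011 = 120.110
  F: 3 × 18.998 = 56.994
  H: 10 × 1.008 = 10.080
  O: 1 × 15.999 = 15.999
  S: 1 × 32.060 = 32.060
Sum: 1×79.904 + 10×12.011 + 3×18.998 + 10×1.008 + 1×15.999 + 1×32.060 = 315.147 → 315.15 g/mol.

315.15 g/mol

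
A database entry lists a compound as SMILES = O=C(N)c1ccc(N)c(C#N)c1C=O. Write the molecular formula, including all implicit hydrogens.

Walk through each heavy atom and fill implicit hydrogens from standard valence (C 4, N 3, O 2, S 2, halogen 1); for lowercase aromatic atoms, an aromatic c carries 1 H when it has two neighbours and 0 H with three, and aromatic n carries 0 H:
  atom 1: O, bond orders sum to 2 (valence 2) → 0 H
  atom 2: C, bond orders sum to 4 (valence 4) → 0 H
  atom 3: N, bond orders sum to 1 (valence 3) → 2 H
  atom 4: aromatic c, 3 neighbours → 0 H
  atom 5: aromatic c, 2 neighbours → 1 H
  atom 6: aromatic c, 2 neighbours → 1 H
  atom 7: aromatic c, 3 neighbours → 0 H
  atom 8: N, bond orders sum to 1 (valence 3) → 2 H
  atom 9: aromatic c, 3 neighbours → 0 H
  atom 10: C, bond orders sum to 4 (valence 4) → 0 H
  atom 11: N, bond orders sum to 3 (valence 3) → 0 H
  atom 12: aromatic c, 3 neighbours → 0 H
  atom 13: C, bond orders sum to 3 (valence 4) → 1 H
  atom 14: O, bond orders sum to 2 (valence 2) → 0 H
Totals → C:9, H:7, N:3, O:2.

C9H7N3O2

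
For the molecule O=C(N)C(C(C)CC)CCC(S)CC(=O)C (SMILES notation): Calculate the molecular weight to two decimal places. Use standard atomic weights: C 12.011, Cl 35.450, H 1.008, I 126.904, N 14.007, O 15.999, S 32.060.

245.38 g/mol

First, the molecular formula is C12H23NO2S (counting implicit H from valence).
  C: 12 × 12.011 = 144.132
  H: 23 × 1.008 = 23.184
  N: 1 × 14.007 = 14.007
  O: 2 × 15.999 = 31.998
  S: 1 × 32.060 = 32.060
Sum: 12×12.011 + 23×1.008 + 1×14.007 + 2×15.999 + 1×32.060 = 245.381 → 245.38 g/mol.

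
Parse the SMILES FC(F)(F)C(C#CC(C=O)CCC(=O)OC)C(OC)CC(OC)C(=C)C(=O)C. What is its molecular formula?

C19H25F3O6

Walk through each heavy atom and fill implicit hydrogens from standard valence (C 4, N 3, O 2, S 2, halogen 1):
  atom 1: F (halogen, monovalent) → 0 H
  atom 2: C, bond orders sum to 4 (valence 4) → 0 H
  atom 3: F (halogen, monovalent) → 0 H
  atom 4: F (halogen, monovalent) → 0 H
  atom 5: C, bond orders sum to 3 (valence 4) → 1 H
  atom 6: C, bond orders sum to 4 (valence 4) → 0 H
  atom 7: C, bond orders sum to 4 (valence 4) → 0 H
  atom 8: C, bond orders sum to 3 (valence 4) → 1 H
  atom 9: C, bond orders sum to 3 (valence 4) → 1 H
  atom 10: O, bond orders sum to 2 (valence 2) → 0 H
  atom 11: C, bond orders sum to 2 (valence 4) → 2 H
  atom 12: C, bond orders sum to 2 (valence 4) → 2 H
  atom 13: C, bond orders sum to 4 (valence 4) → 0 H
  atom 14: O, bond orders sum to 2 (valence 2) → 0 H
  atom 15: O, bond orders sum to 2 (valence 2) → 0 H
  atom 16: C, bond orders sum to 1 (valence 4) → 3 H
  atom 17: C, bond orders sum to 3 (valence 4) → 1 H
  atom 18: O, bond orders sum to 2 (valence 2) → 0 H
  atom 19: C, bond orders sum to 1 (valence 4) → 3 H
  atom 20: C, bond orders sum to 2 (valence 4) → 2 H
  atom 21: C, bond orders sum to 3 (valence 4) → 1 H
  atom 22: O, bond orders sum to 2 (valence 2) → 0 H
  atom 23: C, bond orders sum to 1 (valence 4) → 3 H
  atom 24: C, bond orders sum to 4 (valence 4) → 0 H
  atom 25: C, bond orders sum to 2 (valence 4) → 2 H
  atom 26: C, bond orders sum to 4 (valence 4) → 0 H
  atom 27: O, bond orders sum to 2 (valence 2) → 0 H
  atom 28: C, bond orders sum to 1 (valence 4) → 3 H
Totals → C:19, H:25, F:3, O:6.
In Hill order: C19H25F3O6.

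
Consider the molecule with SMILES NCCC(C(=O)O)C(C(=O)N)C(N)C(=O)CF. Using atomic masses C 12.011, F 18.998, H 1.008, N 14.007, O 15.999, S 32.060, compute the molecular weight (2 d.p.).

249.24 g/mol

First, the molecular formula is C9H16FN3O4 (counting implicit H from valence).
  C: 9 × 12.011 = 108.099
  F: 1 × 18.998 = 18.998
  H: 16 × 1.008 = 16.128
  N: 3 × 14.007 = 42.021
  O: 4 × 15.999 = 63.996
Sum: 9×12.011 + 1×18.998 + 16×1.008 + 3×14.007 + 4×15.999 = 249.242 → 249.24 g/mol.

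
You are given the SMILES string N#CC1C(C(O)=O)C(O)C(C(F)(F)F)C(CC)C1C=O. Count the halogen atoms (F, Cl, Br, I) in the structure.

Halogen atoms appear at heavy-atom positions 12, 13, 14 (3×F).
Other groups present: 1 aldehyde, 1 carboxylic acid, 1 hydroxyl, 1 nitrile.
Halogen count: 3.

3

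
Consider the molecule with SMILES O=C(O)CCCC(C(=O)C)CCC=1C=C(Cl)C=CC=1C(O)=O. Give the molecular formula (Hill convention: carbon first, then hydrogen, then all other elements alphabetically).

C16H19ClO5

Walk through each heavy atom and fill implicit hydrogens from standard valence (C 4, N 3, O 2, S 2, halogen 1):
  atom 1: O, bond orders sum to 2 (valence 2) → 0 H
  atom 2: C, bond orders sum to 4 (valence 4) → 0 H
  atom 3: O, bond orders sum to 1 (valence 2) → 1 H
  atom 4: C, bond orders sum to 2 (valence 4) → 2 H
  atom 5: C, bond orders sum to 2 (valence 4) → 2 H
  atom 6: C, bond orders sum to 2 (valence 4) → 2 H
  atom 7: C, bond orders sum to 3 (valence 4) → 1 H
  atom 8: C, bond orders sum to 4 (valence 4) → 0 H
  atom 9: O, bond orders sum to 2 (valence 2) → 0 H
  atom 10: C, bond orders sum to 1 (valence 4) → 3 H
  atom 11: C, bond orders sum to 2 (valence 4) → 2 H
  atom 12: C, bond orders sum to 2 (valence 4) → 2 H
  atom 13: C, bond orders sum to 4 (valence 4) → 0 H
  atom 14: C, bond orders sum to 3 (valence 4) → 1 H
  atom 15: C, bond orders sum to 4 (valence 4) → 0 H
  atom 16: Cl (halogen, monovalent) → 0 H
  atom 17: C, bond orders sum to 3 (valence 4) → 1 H
  atom 18: C, bond orders sum to 3 (valence 4) → 1 H
  atom 19: C, bond orders sum to 4 (valence 4) → 0 H
  atom 20: C, bond orders sum to 4 (valence 4) → 0 H
  atom 21: O, bond orders sum to 1 (valence 2) → 1 H
  atom 22: O, bond orders sum to 2 (valence 2) → 0 H
Totals → C:16, H:19, Cl:1, O:5.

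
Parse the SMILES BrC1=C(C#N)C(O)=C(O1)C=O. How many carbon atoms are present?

6

Count every carbon token in the SMILES (each C, including those in ring-closure positions and inside branches).
Carbon count: 6.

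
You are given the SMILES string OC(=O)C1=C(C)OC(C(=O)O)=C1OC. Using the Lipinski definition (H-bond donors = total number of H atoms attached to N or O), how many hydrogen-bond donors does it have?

Donors: find every N or O and count the H atoms it carries.
  atom 1 (O): bond orders sum to 1 → 1 H
  atom 3 (O): bond orders sum to 2 → 0 H
  atom 7 (O): bond orders sum to 2 → 0 H
  atom 10 (O): bond orders sum to 2 → 0 H
  atom 11 (O): bond orders sum to 1 → 1 H
  atom 13 (O): bond orders sum to 2 → 0 H
Lipinski HBD = 2.

2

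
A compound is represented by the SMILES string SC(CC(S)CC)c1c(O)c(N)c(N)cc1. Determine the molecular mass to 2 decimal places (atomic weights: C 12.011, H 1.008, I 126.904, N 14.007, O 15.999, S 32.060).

First, the molecular formula is C11H18N2OS2 (counting implicit H from valence).
  C: 11 × 12.011 = 132.121
  H: 18 × 1.008 = 18.144
  N: 2 × 14.007 = 28.014
  O: 1 × 15.999 = 15.999
  S: 2 × 32.060 = 64.120
Sum: 11×12.011 + 18×1.008 + 2×14.007 + 1×15.999 + 2×32.060 = 258.398 → 258.40 g/mol.

258.40 g/mol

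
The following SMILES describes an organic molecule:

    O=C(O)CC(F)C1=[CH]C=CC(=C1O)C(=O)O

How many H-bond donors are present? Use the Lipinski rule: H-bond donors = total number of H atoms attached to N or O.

3

Donors: find every N or O and count the H atoms it carries.
  atom 1 (O): bond orders sum to 2 → 0 H
  atom 3 (O): bond orders sum to 1 → 1 H
  atom 13 (O): bond orders sum to 1 → 1 H
  atom 15 (O): bond orders sum to 2 → 0 H
  atom 16 (O): bond orders sum to 1 → 1 H
Lipinski HBD = 3.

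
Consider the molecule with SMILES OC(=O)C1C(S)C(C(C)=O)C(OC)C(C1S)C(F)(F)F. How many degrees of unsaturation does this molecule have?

Molecular formula: C11H15F3O4S2.
DoU = (2C + 2 + N − H − X) / 2, where X is the halogen count and O/S are ignored.
    = (2·11 + 2 + 0 − 15 − 3) / 2 = 6 / 2 = 3.

3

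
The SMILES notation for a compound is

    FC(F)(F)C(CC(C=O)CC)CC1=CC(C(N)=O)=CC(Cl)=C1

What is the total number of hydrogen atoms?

17

Walk through each heavy atom and fill implicit hydrogens from standard valence (C 4, N 3, O 2, S 2, halogen 1):
  atom 1: F (halogen, monovalent) → 0 H
  atom 2: C, bond orders sum to 4 (valence 4) → 0 H
  atom 3: F (halogen, monovalent) → 0 H
  atom 4: F (halogen, monovalent) → 0 H
  atom 5: C, bond orders sum to 3 (valence 4) → 1 H
  atom 6: C, bond orders sum to 2 (valence 4) → 2 H
  atom 7: C, bond orders sum to 3 (valence 4) → 1 H
  atom 8: C, bond orders sum to 3 (valence 4) → 1 H
  atom 9: O, bond orders sum to 2 (valence 2) → 0 H
  atom 10: C, bond orders sum to 2 (valence 4) → 2 H
  atom 11: C, bond orders sum to 1 (valence 4) → 3 H
  atom 12: C, bond orders sum to 2 (valence 4) → 2 H
  atom 13: C, bond orders sum to 4 (valence 4) → 0 H
  atom 14: C, bond orders sum to 3 (valence 4) → 1 H
  atom 15: C, bond orders sum to 4 (valence 4) → 0 H
  atom 16: C, bond orders sum to 4 (valence 4) → 0 H
  atom 17: N, bond orders sum to 1 (valence 3) → 2 H
  atom 18: O, bond orders sum to 2 (valence 2) → 0 H
  atom 19: C, bond orders sum to 3 (valence 4) → 1 H
  atom 20: C, bond orders sum to 4 (valence 4) → 0 H
  atom 21: Cl (halogen, monovalent) → 0 H
  atom 22: C, bond orders sum to 3 (valence 4) → 1 H
Total hydrogens: 17.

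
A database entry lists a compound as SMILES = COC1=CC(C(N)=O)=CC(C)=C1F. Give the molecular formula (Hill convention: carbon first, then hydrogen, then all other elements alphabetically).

Walk through each heavy atom and fill implicit hydrogens from standard valence (C 4, N 3, O 2, S 2, halogen 1):
  atom 1: C, bond orders sum to 1 (valence 4) → 3 H
  atom 2: O, bond orders sum to 2 (valence 2) → 0 H
  atom 3: C, bond orders sum to 4 (valence 4) → 0 H
  atom 4: C, bond orders sum to 3 (valence 4) → 1 H
  atom 5: C, bond orders sum to 4 (valence 4) → 0 H
  atom 6: C, bond orders sum to 4 (valence 4) → 0 H
  atom 7: N, bond orders sum to 1 (valence 3) → 2 H
  atom 8: O, bond orders sum to 2 (valence 2) → 0 H
  atom 9: C, bond orders sum to 3 (valence 4) → 1 H
  atom 10: C, bond orders sum to 4 (valence 4) → 0 H
  atom 11: C, bond orders sum to 1 (valence 4) → 3 H
  atom 12: C, bond orders sum to 4 (valence 4) → 0 H
  atom 13: F (halogen, monovalent) → 0 H
Totals → C:9, H:10, F:1, N:1, O:2.
In Hill order: C9H10FNO2.

C9H10FNO2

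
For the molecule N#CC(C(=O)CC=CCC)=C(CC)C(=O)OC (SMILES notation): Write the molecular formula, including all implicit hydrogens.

C13H17NO3

Walk through each heavy atom and fill implicit hydrogens from standard valence (C 4, N 3, O 2, S 2, halogen 1):
  atom 1: N, bond orders sum to 3 (valence 3) → 0 H
  atom 2: C, bond orders sum to 4 (valence 4) → 0 H
  atom 3: C, bond orders sum to 4 (valence 4) → 0 H
  atom 4: C, bond orders sum to 4 (valence 4) → 0 H
  atom 5: O, bond orders sum to 2 (valence 2) → 0 H
  atom 6: C, bond orders sum to 2 (valence 4) → 2 H
  atom 7: C, bond orders sum to 3 (valence 4) → 1 H
  atom 8: C, bond orders sum to 3 (valence 4) → 1 H
  atom 9: C, bond orders sum to 2 (valence 4) → 2 H
  atom 10: C, bond orders sum to 1 (valence 4) → 3 H
  atom 11: C, bond orders sum to 4 (valence 4) → 0 H
  atom 12: C, bond orders sum to 2 (valence 4) → 2 H
  atom 13: C, bond orders sum to 1 (valence 4) → 3 H
  atom 14: C, bond orders sum to 4 (valence 4) → 0 H
  atom 15: O, bond orders sum to 2 (valence 2) → 0 H
  atom 16: O, bond orders sum to 2 (valence 2) → 0 H
  atom 17: C, bond orders sum to 1 (valence 4) → 3 H
Totals → C:13, H:17, N:1, O:3.
In Hill order: C13H17NO3.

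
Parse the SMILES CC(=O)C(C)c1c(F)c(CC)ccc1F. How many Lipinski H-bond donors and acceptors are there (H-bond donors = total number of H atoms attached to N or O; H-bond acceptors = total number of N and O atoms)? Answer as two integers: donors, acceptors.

0, 1

Donors: find every N or O and count the H atoms it carries.
  atom 3 (O): bond orders sum to 2 → 0 H
Lipinski HBD = 0.
Acceptors: N atoms = 0, O atoms = 1 → HBA = 1.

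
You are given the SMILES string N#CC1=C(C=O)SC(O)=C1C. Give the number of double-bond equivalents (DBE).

6

Degree of unsaturation = (number of rings) + (number of π bonds).
Ring closures in the SMILES: 1.
π bonds: 3 double bonds (each 1 DoU), 1 triple bond (each 2 DoU) → 5 DoU from unsaturation.
Total DoU = 1 + 5 = 6.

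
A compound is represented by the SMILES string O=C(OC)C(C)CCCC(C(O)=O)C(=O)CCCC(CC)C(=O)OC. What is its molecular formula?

C18H30O7

Walk through each heavy atom and fill implicit hydrogens from standard valence (C 4, N 3, O 2, S 2, halogen 1):
  atom 1: O, bond orders sum to 2 (valence 2) → 0 H
  atom 2: C, bond orders sum to 4 (valence 4) → 0 H
  atom 3: O, bond orders sum to 2 (valence 2) → 0 H
  atom 4: C, bond orders sum to 1 (valence 4) → 3 H
  atom 5: C, bond orders sum to 3 (valence 4) → 1 H
  atom 6: C, bond orders sum to 1 (valence 4) → 3 H
  atom 7: C, bond orders sum to 2 (valence 4) → 2 H
  atom 8: C, bond orders sum to 2 (valence 4) → 2 H
  atom 9: C, bond orders sum to 2 (valence 4) → 2 H
  atom 10: C, bond orders sum to 3 (valence 4) → 1 H
  atom 11: C, bond orders sum to 4 (valence 4) → 0 H
  atom 12: O, bond orders sum to 1 (valence 2) → 1 H
  atom 13: O, bond orders sum to 2 (valence 2) → 0 H
  atom 14: C, bond orders sum to 4 (valence 4) → 0 H
  atom 15: O, bond orders sum to 2 (valence 2) → 0 H
  atom 16: C, bond orders sum to 2 (valence 4) → 2 H
  atom 17: C, bond orders sum to 2 (valence 4) → 2 H
  atom 18: C, bond orders sum to 2 (valence 4) → 2 H
  atom 19: C, bond orders sum to 3 (valence 4) → 1 H
  atom 20: C, bond orders sum to 2 (valence 4) → 2 H
  atom 21: C, bond orders sum to 1 (valence 4) → 3 H
  atom 22: C, bond orders sum to 4 (valence 4) → 0 H
  atom 23: O, bond orders sum to 2 (valence 2) → 0 H
  atom 24: O, bond orders sum to 2 (valence 2) → 0 H
  atom 25: C, bond orders sum to 1 (valence 4) → 3 H
Totals → C:18, H:30, O:7.
In Hill order: C18H30O7.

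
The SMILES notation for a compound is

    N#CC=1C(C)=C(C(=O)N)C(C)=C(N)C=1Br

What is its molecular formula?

C10H10BrN3O

Walk through each heavy atom and fill implicit hydrogens from standard valence (C 4, N 3, O 2, S 2, halogen 1):
  atom 1: N, bond orders sum to 3 (valence 3) → 0 H
  atom 2: C, bond orders sum to 4 (valence 4) → 0 H
  atom 3: C, bond orders sum to 4 (valence 4) → 0 H
  atom 4: C, bond orders sum to 4 (valence 4) → 0 H
  atom 5: C, bond orders sum to 1 (valence 4) → 3 H
  atom 6: C, bond orders sum to 4 (valence 4) → 0 H
  atom 7: C, bond orders sum to 4 (valence 4) → 0 H
  atom 8: O, bond orders sum to 2 (valence 2) → 0 H
  atom 9: N, bond orders sum to 1 (valence 3) → 2 H
  atom 10: C, bond orders sum to 4 (valence 4) → 0 H
  atom 11: C, bond orders sum to 1 (valence 4) → 3 H
  atom 12: C, bond orders sum to 4 (valence 4) → 0 H
  atom 13: N, bond orders sum to 1 (valence 3) → 2 H
  atom 14: C, bond orders sum to 4 (valence 4) → 0 H
  atom 15: Br (halogen, monovalent) → 0 H
Totals → C:10, H:10, Br:1, N:3, O:1.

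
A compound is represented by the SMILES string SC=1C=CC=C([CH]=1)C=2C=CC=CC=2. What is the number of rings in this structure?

2

In SMILES, each pair of matching ring-closure digits denotes one ring-closing bond; the number of such bonds equals the number of independent rings.
Ring-closure bonds here: 2.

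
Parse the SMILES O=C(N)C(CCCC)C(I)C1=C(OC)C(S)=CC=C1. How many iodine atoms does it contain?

1

Scan the SMILES for I atoms (remember two-letter symbols like Cl and Br are single atoms).
Iodine count: 1.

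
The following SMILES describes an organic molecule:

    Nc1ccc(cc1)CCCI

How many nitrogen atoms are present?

Scan the SMILES for N atoms (remember two-letter symbols like Cl and Br are single atoms).
Nitrogen count: 1.

1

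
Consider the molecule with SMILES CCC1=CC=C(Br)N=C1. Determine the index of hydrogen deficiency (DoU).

4

Degree of unsaturation = (number of rings) + (number of π bonds).
Ring closures in the SMILES: 1.
π bonds: 3 double bonds (each 1 DoU) → 3 DoU from unsaturation.
Total DoU = 1 + 3 = 4.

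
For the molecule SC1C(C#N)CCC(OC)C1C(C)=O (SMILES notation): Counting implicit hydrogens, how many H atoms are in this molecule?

Walk through each heavy atom and fill implicit hydrogens from standard valence (C 4, N 3, O 2, S 2, halogen 1):
  atom 1: S, bond orders sum to 1 (valence 2) → 1 H
  atom 2: C, bond orders sum to 3 (valence 4) → 1 H
  atom 3: C, bond orders sum to 3 (valence 4) → 1 H
  atom 4: C, bond orders sum to 4 (valence 4) → 0 H
  atom 5: N, bond orders sum to 3 (valence 3) → 0 H
  atom 6: C, bond orders sum to 2 (valence 4) → 2 H
  atom 7: C, bond orders sum to 2 (valence 4) → 2 H
  atom 8: C, bond orders sum to 3 (valence 4) → 1 H
  atom 9: O, bond orders sum to 2 (valence 2) → 0 H
  atom 10: C, bond orders sum to 1 (valence 4) → 3 H
  atom 11: C, bond orders sum to 3 (valence 4) → 1 H
  atom 12: C, bond orders sum to 4 (valence 4) → 0 H
  atom 13: C, bond orders sum to 1 (valence 4) → 3 H
  atom 14: O, bond orders sum to 2 (valence 2) → 0 H
Total hydrogens: 15.

15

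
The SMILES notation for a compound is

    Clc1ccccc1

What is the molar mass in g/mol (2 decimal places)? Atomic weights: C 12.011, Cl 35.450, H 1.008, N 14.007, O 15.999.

112.56 g/mol

First, the molecular formula is C6H5Cl (counting implicit H from valence).
  C: 6 × 12.011 = 72.066
  Cl: 1 × 35.450 = 35.450
  H: 5 × 1.008 = 5.040
Sum: 6×12.011 + 1×35.450 + 5×1.008 = 112.556 → 112.56 g/mol.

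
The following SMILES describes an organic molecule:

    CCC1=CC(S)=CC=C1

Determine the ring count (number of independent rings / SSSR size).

In SMILES, each pair of matching ring-closure digits denotes one ring-closing bond; the number of such bonds equals the number of independent rings.
Ring-closure bonds here: 1.

1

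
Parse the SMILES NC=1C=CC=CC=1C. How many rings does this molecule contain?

In SMILES, each pair of matching ring-closure digits denotes one ring-closing bond; the number of such bonds equals the number of independent rings.
Ring-closure bonds here: 1.

1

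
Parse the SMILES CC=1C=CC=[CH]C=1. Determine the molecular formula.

Walk through each heavy atom and fill implicit hydrogens from standard valence (C 4, N 3, O 2, S 2, halogen 1):
  atom 1: C, bond orders sum to 1 (valence 4) → 3 H
  atom 2: C, bond orders sum to 4 (valence 4) → 0 H
  atom 3: C, bond orders sum to 3 (valence 4) → 1 H
  atom 4: C, bond orders sum to 3 (valence 4) → 1 H
  atom 5: C, bond orders sum to 3 (valence 4) → 1 H
  atom 6: C with explicit H count 1
  atom 7: C, bond orders sum to 3 (valence 4) → 1 H
Totals → C:7, H:8.
In Hill order: C7H8.

C7H8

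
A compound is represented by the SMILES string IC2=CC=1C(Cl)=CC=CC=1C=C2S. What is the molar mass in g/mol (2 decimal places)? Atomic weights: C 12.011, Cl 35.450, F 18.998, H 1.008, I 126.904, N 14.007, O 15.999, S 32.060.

320.57 g/mol

First, the molecular formula is C10H6ClIS (counting implicit H from valence).
  C: 10 × 12.011 = 120.110
  Cl: 1 × 35.450 = 35.450
  H: 6 × 1.008 = 6.048
  I: 1 × 126.904 = 126.904
  S: 1 × 32.060 = 32.060
Sum: 10×12.011 + 1×35.450 + 6×1.008 + 1×126.904 + 1×32.060 = 320.572 → 320.57 g/mol.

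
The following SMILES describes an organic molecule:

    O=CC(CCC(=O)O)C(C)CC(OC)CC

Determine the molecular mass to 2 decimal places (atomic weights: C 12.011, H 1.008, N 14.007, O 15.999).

230.30 g/mol

First, the molecular formula is C12H22O4 (counting implicit H from valence).
  C: 12 × 12.011 = 144.132
  H: 22 × 1.008 = 22.176
  O: 4 × 15.999 = 63.996
Sum: 12×12.011 + 22×1.008 + 4×15.999 = 230.304 → 230.30 g/mol.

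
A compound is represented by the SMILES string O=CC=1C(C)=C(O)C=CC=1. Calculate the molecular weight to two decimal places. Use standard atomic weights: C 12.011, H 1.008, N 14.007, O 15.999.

First, the molecular formula is C8H8O2 (counting implicit H from valence).
  C: 8 × 12.011 = 96.088
  H: 8 × 1.008 = 8.064
  O: 2 × 15.999 = 31.998
Sum: 8×12.011 + 8×1.008 + 2×15.999 = 136.150 → 136.15 g/mol.

136.15 g/mol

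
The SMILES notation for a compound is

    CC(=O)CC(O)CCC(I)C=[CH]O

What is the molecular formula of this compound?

C9H15IO3

Walk through each heavy atom and fill implicit hydrogens from standard valence (C 4, N 3, O 2, S 2, halogen 1):
  atom 1: C, bond orders sum to 1 (valence 4) → 3 H
  atom 2: C, bond orders sum to 4 (valence 4) → 0 H
  atom 3: O, bond orders sum to 2 (valence 2) → 0 H
  atom 4: C, bond orders sum to 2 (valence 4) → 2 H
  atom 5: C, bond orders sum to 3 (valence 4) → 1 H
  atom 6: O, bond orders sum to 1 (valence 2) → 1 H
  atom 7: C, bond orders sum to 2 (valence 4) → 2 H
  atom 8: C, bond orders sum to 2 (valence 4) → 2 H
  atom 9: C, bond orders sum to 3 (valence 4) → 1 H
  atom 10: I (halogen, monovalent) → 0 H
  atom 11: C, bond orders sum to 3 (valence 4) → 1 H
  atom 12: C with explicit H count 1
  atom 13: O, bond orders sum to 1 (valence 2) → 1 H
Totals → C:9, H:15, I:1, O:3.
In Hill order: C9H15IO3.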